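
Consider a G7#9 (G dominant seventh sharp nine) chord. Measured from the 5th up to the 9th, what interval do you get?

G dominant seventh sharp nine: G, B, D, F, A♯.
So we need the interval from D up to A♯.
5 letter names make it a fifth; at 8 semitones (a half step wider than perfect) the quality is augmented.

augmented fifth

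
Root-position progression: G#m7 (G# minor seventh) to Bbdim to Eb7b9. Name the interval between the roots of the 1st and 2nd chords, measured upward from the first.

The roots are G# and Bb.
From G# to Bb: 2 semitones over a third = diminished.

d3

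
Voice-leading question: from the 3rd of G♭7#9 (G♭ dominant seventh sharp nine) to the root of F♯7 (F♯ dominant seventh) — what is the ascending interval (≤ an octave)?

augmented fifth

G♭7#9 (G♭ dominant seventh sharp nine) has B♭ as its 3rd, and F♯7 (F♯ dominant seventh) has F♯ as its root.
From B♭ to F♯: 8 semitones over a fifth = augmented.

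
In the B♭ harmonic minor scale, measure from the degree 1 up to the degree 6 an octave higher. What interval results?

Spelling the B♭ harmonic minor scale: B♭ C D♭ E♭ F G♭ A.
So we need the interval from B♭ up to G♭.
From B♭ to G♭: 20 semitones over a thirteenth = minor.

minor 13th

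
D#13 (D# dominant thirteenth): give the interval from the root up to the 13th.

major thirteenth

Spelling the chord: D# F## A# C# E# B#.
Root = D#; 13th = B#.
From D# to B# is 21 semitones, exactly the major thirteenth.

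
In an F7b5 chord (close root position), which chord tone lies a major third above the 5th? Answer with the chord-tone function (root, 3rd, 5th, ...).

Spelling the chord: F-A-C♭-E♭.
The 5th is C♭. A major third above C♭ is E♭.
E♭ is the chord's 7th.

7th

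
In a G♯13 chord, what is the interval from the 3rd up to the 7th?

G♯ dominant thirteenth is spelled G♯–B♯–D♯–F♯–A♯–E♯.
So we need the interval from B♯ up to F♯.
B♯ up to F♯ is 6 semitones, a half step narrower than a perfect fifth, so the interval is diminished.

diminished fifth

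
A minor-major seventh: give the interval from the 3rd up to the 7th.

augmented fifth

Am(maj7) (A minor-major seventh): A–C–E–G♯.
3rd = C; 7th = G♯.
5 letter names make it a fifth; at 8 semitones (a half step wider than perfect) the quality is augmented.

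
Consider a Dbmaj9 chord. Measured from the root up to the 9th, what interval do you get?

M9

Db major ninth is spelled Db–F–Ab–C–Eb.
The root is Db and the 9th is Eb.
Counting 9 letters and 14 half steps from Db gives a major ninth.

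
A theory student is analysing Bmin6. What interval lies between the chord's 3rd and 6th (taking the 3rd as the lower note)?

augmented fourth

Bm6 (B minor sixth): B–D–F#–G#.
That puts D below G#.
4 letter names make it a fourth; at 6 semitones (a half step wider than perfect) the quality is augmented.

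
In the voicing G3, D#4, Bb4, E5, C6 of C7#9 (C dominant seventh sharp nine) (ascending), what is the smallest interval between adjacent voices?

Adjacent intervals: G3→D#4 = augmented fifth; D#4→Bb4 = diminished sixth; Bb4→E5 = augmented fourth; E5→C6 = minor sixth.
The smallest is Bb4 to E5, an augmented fourth (6 semitones).

augmented fourth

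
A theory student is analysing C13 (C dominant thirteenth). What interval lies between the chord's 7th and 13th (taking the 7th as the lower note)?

C13 (C dominant thirteenth) is spelled C, E, G, Bb, D, A.
7th = Bb; 13th = A.
From Bb to A is 11 semitones, exactly the major seventh.

major seventh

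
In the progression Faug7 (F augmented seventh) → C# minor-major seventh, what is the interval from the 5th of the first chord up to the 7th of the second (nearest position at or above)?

major seventh

The 5th of Faug7 (F augmented seventh) is C#; the 7th of C# minor-major seventh is B#.
Counting 7 letters and 11 half steps from C# gives a major seventh.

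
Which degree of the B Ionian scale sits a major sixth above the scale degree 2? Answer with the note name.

A#

The scale is B C♯ D♯ E F♯ G♯ A♯.
The scale degree 2 is C♯; a major sixth above that is A♯ — scale degree 7.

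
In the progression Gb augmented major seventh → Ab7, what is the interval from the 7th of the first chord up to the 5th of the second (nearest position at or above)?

Gb augmented major seventh has F as its 7th, and Ab7 has Eb as its 5th.
F up to Eb is 10 semitones, a half step narrower than a major seventh, so the interval is minor.

minor seventh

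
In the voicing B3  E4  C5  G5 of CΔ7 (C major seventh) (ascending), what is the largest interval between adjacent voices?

m6

Adjacent intervals: B3→E4 = perfect fourth; E4→C5 = minor sixth; C5→G5 = perfect fifth.
The largest is E4 to C5, a minor sixth (8 semitones).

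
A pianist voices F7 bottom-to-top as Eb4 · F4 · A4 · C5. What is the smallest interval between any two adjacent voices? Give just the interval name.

major second

Adjacent intervals: Eb4→F4 = major second; F4→A4 = major third; A4→C5 = minor third.
The smallest is Eb4 to F4, a major second (2 semitones).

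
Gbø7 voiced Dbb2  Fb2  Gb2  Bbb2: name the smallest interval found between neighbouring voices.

Adjacent intervals: Dbb2→Fb2 = major third; Fb2→Gb2 = major second; Gb2→Bbb2 = minor third.
The smallest is Fb2 to Gb2, a major second (2 semitones).

M2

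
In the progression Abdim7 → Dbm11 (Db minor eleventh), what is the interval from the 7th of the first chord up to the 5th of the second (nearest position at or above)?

augmented second

The 7th of Abdim7 is Gbb; the 5th of Dbm11 (Db minor eleventh) is Ab.
2 letter names make it a second; at 3 semitones (a half step wider than major) the quality is augmented.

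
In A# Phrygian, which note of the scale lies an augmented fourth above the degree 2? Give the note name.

E#

The scale is A# B C# D# E# F# G#.
The degree 2 is B; an augmented fourth above that is E# — scale degree 5.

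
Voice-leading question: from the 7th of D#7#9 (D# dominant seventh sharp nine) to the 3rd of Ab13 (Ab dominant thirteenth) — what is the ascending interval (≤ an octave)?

D#7#9 (D# dominant seventh sharp nine) has C# as its 7th, and Ab13 (Ab dominant thirteenth) has C as its 3rd.
8 letter names make it an octave; at 11 semitones (a half step narrower than perfect) the quality is diminished.

d8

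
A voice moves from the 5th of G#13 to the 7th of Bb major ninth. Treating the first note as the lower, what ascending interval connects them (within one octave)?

The 5th of G#13 is D#; the 7th of Bb major ninth is A.
5 letter names make it a fifth; at 6 semitones (a half step narrower than perfect) the quality is diminished.

diminished fifth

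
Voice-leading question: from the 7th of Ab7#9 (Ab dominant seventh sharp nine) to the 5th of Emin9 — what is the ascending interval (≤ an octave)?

augmented 3rd

Ab7#9 (Ab dominant seventh sharp nine) has Gb as its 7th, and Emin9 has B as its 5th.
From Gb to B: 5 semitones over a third = augmented.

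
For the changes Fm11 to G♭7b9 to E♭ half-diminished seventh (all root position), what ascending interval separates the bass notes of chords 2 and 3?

major 6th

The roots are G♭ and E♭.
From G♭ to E♭ is 9 semitones, exactly the major sixth.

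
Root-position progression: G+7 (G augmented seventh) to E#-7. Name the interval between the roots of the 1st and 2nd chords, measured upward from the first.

augmented 6th

The roots are G and E#.
G up to E# is 10 semitones, a half step wider than a major sixth, so the interval is augmented.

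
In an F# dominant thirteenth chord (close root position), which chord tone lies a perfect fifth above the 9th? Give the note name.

F# dominant thirteenth: F#, A#, C#, E, G#, D#.
The 9th is G#. A perfect fifth above G# is D#.
D# is the chord's 13th.

D#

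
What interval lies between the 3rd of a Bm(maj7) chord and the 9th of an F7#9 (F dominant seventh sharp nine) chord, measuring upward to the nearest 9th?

The 3rd of Bm(maj7) is D; the 9th of F7#9 (F dominant seventh sharp nine) is G#.
D up to G# is 6 semitones, a half step wider than a perfect fourth, so the interval is augmented.

augmented fourth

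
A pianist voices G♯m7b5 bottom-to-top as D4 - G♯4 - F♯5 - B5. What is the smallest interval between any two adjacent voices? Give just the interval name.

Adjacent intervals: D4→G♯4 = augmented fourth; G♯4→F♯5 = minor seventh; F♯5→B5 = perfect fourth.
The smallest is F♯5 to B5, a perfect fourth (5 semitones).

perfect fourth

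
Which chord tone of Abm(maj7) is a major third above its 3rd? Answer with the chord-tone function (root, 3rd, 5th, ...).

Abm(maj7) (Ab minor-major seventh) is spelled Ab–Cb–Eb–G.
The 3rd is Cb. A major third above Cb is Eb.
Eb is the chord's 5th.

5th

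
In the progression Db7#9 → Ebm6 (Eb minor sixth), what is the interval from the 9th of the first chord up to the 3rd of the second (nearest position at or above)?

Db7#9 has E as its 9th, and Ebm6 (Eb minor sixth) has Gb as its 3rd.
E up to Gb is 2 semitones, a whole step narrower than a major third, so the interval is diminished.

diminished third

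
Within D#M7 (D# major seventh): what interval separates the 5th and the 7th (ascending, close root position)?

M3

D#M7: D# F## A# C##.
5th = A#; 7th = C##.
From A# to C## is 4 semitones, exactly the major third.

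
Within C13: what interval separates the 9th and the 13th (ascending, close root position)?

perfect fifth

C dominant thirteenth: C E G B♭ D A.
That puts D below A.
From D to A is 7 semitones, exactly the perfect fifth.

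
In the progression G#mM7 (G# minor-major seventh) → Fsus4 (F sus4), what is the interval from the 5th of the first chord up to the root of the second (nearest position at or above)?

The 5th of G#mM7 (G# minor-major seventh) is D#; the root of Fsus4 (F sus4) is F.
From D# to F: 2 semitones over a third = diminished.

diminished 3rd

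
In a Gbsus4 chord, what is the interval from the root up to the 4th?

P4

Gbsus4 (Gb sus4): Gb–Cb–Db.
Root = Gb; 4th = Cb.
Counting 4 letters and 5 half steps from Gb gives a perfect fourth.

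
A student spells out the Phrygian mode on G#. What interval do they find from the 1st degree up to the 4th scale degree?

Spelling the Phrygian mode on G#: G# A B C# D# E F#.
That puts G# below C#.
G# up to C# spans 4 letter names and 5 semitones — a perfect fourth.

P4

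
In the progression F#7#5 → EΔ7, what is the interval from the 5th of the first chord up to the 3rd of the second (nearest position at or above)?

diminished 5th

F#7#5 has C## as its 5th, and EΔ7 has G# as its 3rd.
5 letter names make it a fifth; at 6 semitones (a half step narrower than perfect) the quality is diminished.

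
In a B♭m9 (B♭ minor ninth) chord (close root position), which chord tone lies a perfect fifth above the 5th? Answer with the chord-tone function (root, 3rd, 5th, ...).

9th

Spelling the chord: B♭-D♭-F-A♭-C.
The 5th is F. A perfect fifth above F is C.
C is the chord's 9th.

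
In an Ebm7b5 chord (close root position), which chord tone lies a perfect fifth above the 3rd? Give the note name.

Db

Ebø7 (Eb half-diminished seventh) is spelled Eb-Gb-Bbb-Db.
The 3rd is Gb. A perfect fifth above Gb is Db.
Db is the chord's 7th.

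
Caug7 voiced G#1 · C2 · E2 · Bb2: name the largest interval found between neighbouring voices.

diminished fifth

Adjacent intervals: G#1→C2 = diminished fourth; C2→E2 = major third; E2→Bb2 = diminished fifth.
The largest is E2 to Bb2, a diminished fifth (6 semitones).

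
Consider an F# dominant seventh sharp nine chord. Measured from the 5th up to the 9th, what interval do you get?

A5

The chord tones of F#7#9 are F#-A#-C#-E-G##.
That puts C# below G##.
From C# to G##: 8 semitones over a fifth = augmented.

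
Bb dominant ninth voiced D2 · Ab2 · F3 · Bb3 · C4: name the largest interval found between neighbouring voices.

major sixth

Adjacent intervals: D2→Ab2 = diminished fifth; Ab2→F3 = major sixth; F3→Bb3 = perfect fourth; Bb3→C4 = major second.
The largest is Ab2 to F3, a major sixth (9 semitones).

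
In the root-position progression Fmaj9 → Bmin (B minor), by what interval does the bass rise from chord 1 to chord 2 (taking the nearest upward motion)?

augmented 4th

The roots are F and B.
4 letter names make it a fourth; at 6 semitones (a half step wider than perfect) the quality is augmented.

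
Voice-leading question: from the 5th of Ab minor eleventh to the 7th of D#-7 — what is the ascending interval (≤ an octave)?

The 5th of Ab minor eleventh is Eb; the 7th of D#-7 is C#.
6 letter names make it a sixth; at 10 semitones (a half step wider than major) the quality is augmented.

augmented sixth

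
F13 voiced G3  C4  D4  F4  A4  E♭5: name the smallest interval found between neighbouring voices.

Adjacent intervals: G3→C4 = perfect fourth; C4→D4 = major second; D4→F4 = minor third; F4→A4 = major third; A4→E♭5 = diminished fifth.
The smallest is C4 to D4, a major second (2 semitones).

major second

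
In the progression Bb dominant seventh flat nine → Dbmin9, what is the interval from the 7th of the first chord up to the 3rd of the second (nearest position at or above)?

Bb dominant seventh flat nine has Ab as its 7th, and Dbmin9 has Fb as its 3rd.
Ab up to Fb is 8 semitones, a half step narrower than a major sixth, so the interval is minor.

minor sixth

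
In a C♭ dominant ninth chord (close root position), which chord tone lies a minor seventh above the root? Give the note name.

Bbb

Spelling the chord: C♭ E♭ G♭ B𝄫 D♭.
The root is C♭. A minor seventh above C♭ is B𝄫.
B𝄫 is the chord's 7th.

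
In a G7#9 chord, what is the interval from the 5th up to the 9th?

A5

Spelling the chord: G, B, D, F, A#.
That puts D below A#.
From D to A#: 8 semitones over a fifth = augmented.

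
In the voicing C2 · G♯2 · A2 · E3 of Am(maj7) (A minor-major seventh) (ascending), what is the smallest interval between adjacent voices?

Adjacent intervals: C2→G♯2 = augmented fifth; G♯2→A2 = minor second; A2→E3 = perfect fifth.
The smallest is G♯2 to A2, a minor second (1 semitone).

minor second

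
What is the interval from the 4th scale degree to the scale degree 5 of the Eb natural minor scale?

The scale runs Eb F Gb Ab Bb Cb Db.
So we need the interval from Ab up to Bb.
Counting 2 letters and 2 half steps from Ab gives a major second.

major second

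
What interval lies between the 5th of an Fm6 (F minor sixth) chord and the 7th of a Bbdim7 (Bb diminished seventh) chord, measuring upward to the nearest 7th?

Fm6 (F minor sixth) has C as its 5th, and Bbdim7 (Bb diminished seventh) has Abb as its 7th.
6 letter names make it a sixth; at 7 semitones (a whole step narrower than major) the quality is diminished.

diminished sixth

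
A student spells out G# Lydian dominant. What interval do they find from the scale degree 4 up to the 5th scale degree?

minor second

G# lydian dominant: G# A# B# C## D# E# F#.
Scale degree 4 = C##; degree 5 = D#.
C## up to D# is 1 semitone, a half step narrower than a major second, so the interval is minor.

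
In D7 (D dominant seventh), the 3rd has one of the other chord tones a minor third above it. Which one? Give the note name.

The chord tones of D7 are D, F♯, A, C.
The 3rd is F♯. A minor third above F♯ is A.
A is the chord's 5th.

A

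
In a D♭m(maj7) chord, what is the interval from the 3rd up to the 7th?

Spelling the chord: D♭ F♭ A♭ C.
The 3rd is F♭ and the 7th is C.
From F♭ to C: 8 semitones over a fifth = augmented.

augmented fifth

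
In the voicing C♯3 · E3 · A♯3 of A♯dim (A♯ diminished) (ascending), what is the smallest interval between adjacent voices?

m3

Adjacent intervals: C♯3→E3 = minor third; E3→A♯3 = augmented fourth.
The smallest is C♯3 to E3, a minor third (3 semitones).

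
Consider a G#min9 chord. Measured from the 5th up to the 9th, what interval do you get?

G#min9 (G# minor ninth): G#, B, D#, F#, A#.
That puts D# below A#.
Counting 5 letters and 7 half steps from D# gives a perfect fifth.

perfect fifth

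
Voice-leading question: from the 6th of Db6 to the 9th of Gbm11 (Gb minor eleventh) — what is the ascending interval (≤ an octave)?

minor seventh

The 6th of Db6 is Bb; the 9th of Gbm11 (Gb minor eleventh) is Ab.
Bb up to Ab is 10 semitones, a half step narrower than a major seventh, so the interval is minor.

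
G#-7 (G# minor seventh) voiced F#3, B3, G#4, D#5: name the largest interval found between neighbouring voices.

major sixth

Adjacent intervals: F#3→B3 = perfect fourth; B3→G#4 = major sixth; G#4→D#5 = perfect fifth.
The largest is B3 to G#4, a major sixth (9 semitones).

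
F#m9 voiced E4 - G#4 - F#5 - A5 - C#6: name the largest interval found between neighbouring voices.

minor seventh

Adjacent intervals: E4→G#4 = major third; G#4→F#5 = minor seventh; F#5→A5 = minor third; A5→C#6 = major third.
The largest is G#4 to F#5, a minor seventh (10 semitones).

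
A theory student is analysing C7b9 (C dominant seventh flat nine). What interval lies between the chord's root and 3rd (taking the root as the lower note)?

Spelling the chord: C–E–G–Bb–Db.
That puts C below E.
C up to E spans 3 letter names and 4 semitones — a major third.

major third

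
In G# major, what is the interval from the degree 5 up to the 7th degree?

M3

G# major: G# A# B# C# D# E# F##.
That puts D# below F##.
Counting 3 letters and 4 half steps from D# gives a major third.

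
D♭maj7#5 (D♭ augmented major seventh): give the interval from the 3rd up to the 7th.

D♭maj7#5 is spelled D♭ F A C.
That puts F below C.
Counting 5 letters and 7 half steps from F gives a perfect fifth.

P5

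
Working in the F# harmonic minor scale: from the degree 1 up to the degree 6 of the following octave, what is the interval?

minor 13th

F# harmonic minor: F# G# A B C# D E#.
The degree 1 is F# and the 6th scale degree (up an octave) is D.
F# up to D is 20 semitones, a half step narrower than a major thirteenth, so the interval is minor.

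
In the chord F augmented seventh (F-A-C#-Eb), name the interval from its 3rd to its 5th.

3rd = A; 5th = C#.
Counting 3 letters and 4 half steps from A gives a major third.

major third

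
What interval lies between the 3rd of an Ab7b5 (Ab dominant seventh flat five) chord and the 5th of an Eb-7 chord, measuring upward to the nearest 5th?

minor seventh

The 3rd of Ab7b5 (Ab dominant seventh flat five) is C; the 5th of Eb-7 is Bb.
C up to Bb is 10 semitones, a half step narrower than a major seventh, so the interval is minor.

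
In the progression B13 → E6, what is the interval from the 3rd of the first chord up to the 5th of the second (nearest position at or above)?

m6

The 3rd of B13 is D#; the 5th of E6 is B.
6 letter names make it a sixth; at 8 semitones (a half step narrower than major) the quality is minor.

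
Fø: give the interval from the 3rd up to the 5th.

Spelling the chord: F-Ab-Cb-Eb.
That puts Ab below Cb.
From Ab to Cb: 3 semitones over a third = minor.

minor third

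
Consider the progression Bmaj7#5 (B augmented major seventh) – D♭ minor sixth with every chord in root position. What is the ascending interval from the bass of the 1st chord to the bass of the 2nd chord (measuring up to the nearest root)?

diminished third

The roots are B and D♭.
From B to D♭: 2 semitones over a third = diminished.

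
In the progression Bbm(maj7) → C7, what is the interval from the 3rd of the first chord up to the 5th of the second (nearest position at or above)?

The 3rd of Bbm(maj7) is Db; the 5th of C7 is G.
From Db to G: 6 semitones over a fourth = augmented.

augmented fourth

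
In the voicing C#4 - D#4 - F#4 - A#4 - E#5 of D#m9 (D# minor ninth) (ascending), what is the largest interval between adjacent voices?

P5

Adjacent intervals: C#4→D#4 = major second; D#4→F#4 = minor third; F#4→A#4 = major third; A#4→E#5 = perfect fifth.
The largest is A#4 to E#5, a perfect fifth (7 semitones).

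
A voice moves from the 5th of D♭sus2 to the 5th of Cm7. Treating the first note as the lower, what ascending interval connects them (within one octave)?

major 7th

D♭sus2 has A♭ as its 5th, and Cm7 has G as its 5th.
Counting 7 letters and 11 half steps from A♭ gives a major seventh.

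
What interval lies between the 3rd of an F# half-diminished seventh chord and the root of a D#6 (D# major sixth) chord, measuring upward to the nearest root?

augmented fourth

F# half-diminished seventh has A as its 3rd, and D#6 (D# major sixth) has D# as its root.
From A to D#: 6 semitones over a fourth = augmented.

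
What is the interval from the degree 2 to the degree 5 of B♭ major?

perfect fourth

Spelling B♭ major: B♭ C D E♭ F G A.
Degree 2 = C; 5th degree = F.
Counting 4 letters and 5 half steps from C gives a perfect fourth.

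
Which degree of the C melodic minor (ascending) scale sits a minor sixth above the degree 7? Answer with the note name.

G

The scale is C D Eb F G A B.
The degree 7 is B; a minor sixth above that is G — scale degree 5.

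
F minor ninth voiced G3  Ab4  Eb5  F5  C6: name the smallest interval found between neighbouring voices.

major second

Adjacent intervals: G3→Ab4 = minor ninth; Ab4→Eb5 = perfect fifth; Eb5→F5 = major second; F5→C6 = perfect fifth.
The smallest is Eb5 to F5, a major second (2 semitones).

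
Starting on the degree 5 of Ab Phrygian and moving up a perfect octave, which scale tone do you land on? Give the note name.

The scale is Ab Bbb Cb Db Eb Fb Gb.
The degree 5 is Eb; a perfect octave above that is Eb — scale degree 5.

Eb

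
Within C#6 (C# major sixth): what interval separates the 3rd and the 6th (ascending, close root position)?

C#6 (C# major sixth): C#, E#, G#, A#.
That puts E# below A#.
Counting 4 letters and 5 half steps from E# gives a perfect fourth.

P4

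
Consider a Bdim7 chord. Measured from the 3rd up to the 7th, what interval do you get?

Bdim7 is spelled B–D–F–Ab.
The 3rd is D and the 7th is Ab.
D up to Ab is 6 semitones, a half step narrower than a perfect fifth, so the interval is diminished.

diminished fifth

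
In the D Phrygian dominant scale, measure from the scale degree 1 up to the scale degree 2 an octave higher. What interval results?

The scale runs D Eb F# G A Bb C.
That puts D below Eb.
D up to Eb is 13 semitones, a half step narrower than a major ninth, so the interval is minor.

minor ninth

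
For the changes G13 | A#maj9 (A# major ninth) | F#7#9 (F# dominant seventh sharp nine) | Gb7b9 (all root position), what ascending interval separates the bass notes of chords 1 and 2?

A2

The roots are G and A#.
From G to A#: 3 semitones over a second = augmented.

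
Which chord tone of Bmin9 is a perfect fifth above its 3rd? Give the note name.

A

Spelling the chord: B D F# A C#.
The 3rd is D. A perfect fifth above D is A.
A is the chord's 7th.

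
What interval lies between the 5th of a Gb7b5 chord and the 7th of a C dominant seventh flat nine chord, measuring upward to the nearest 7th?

augmented sixth

Gb7b5 has Dbb as its 5th, and C dominant seventh flat nine has Bb as its 7th.
From Dbb to Bb: 10 semitones over a sixth = augmented.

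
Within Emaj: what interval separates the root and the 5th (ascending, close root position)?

perfect fifth

E major: E–G#–B.
The root is E and the 5th is B.
Counting 5 letters and 7 half steps from E gives a perfect fifth.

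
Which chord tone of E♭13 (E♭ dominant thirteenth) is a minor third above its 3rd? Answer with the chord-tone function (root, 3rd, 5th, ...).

5th

E♭13: E♭ G B♭ D♭ F C.
The 3rd is G. A minor third above G is B♭.
B♭ is the chord's 5th.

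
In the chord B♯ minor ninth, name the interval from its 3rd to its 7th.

B♯m9 (B♯ minor ninth): B♯–D♯–F𝄪–A♯–C𝄪.
That puts D♯ below A♯.
D♯ up to A♯ spans 5 letter names and 7 semitones — a perfect fifth.

perfect fifth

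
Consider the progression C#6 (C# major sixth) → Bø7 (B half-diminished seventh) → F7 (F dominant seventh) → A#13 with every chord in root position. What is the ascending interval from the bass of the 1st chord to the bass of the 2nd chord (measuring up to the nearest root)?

minor seventh

The roots are C# and B.
From C# to B: 10 semitones over a seventh = minor.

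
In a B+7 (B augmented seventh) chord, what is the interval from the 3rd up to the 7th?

diminished fifth

Baug7: B-D#-F##-A.
That puts D# below A.
5 letter names make it a fifth; at 6 semitones (a half step narrower than perfect) the quality is diminished.
This 3–7 tritone is the characteristic tension at the heart of the dominant sound.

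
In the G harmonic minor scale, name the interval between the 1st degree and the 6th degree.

minor 6th

G harmonic minor: G A Bb C D Eb F#.
The 1st degree is G and the degree 6 is Eb.
From G to Eb: 8 semitones over a sixth = minor.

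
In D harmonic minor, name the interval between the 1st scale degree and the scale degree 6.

The scale runs D E F G A Bb C#.
So we need the interval from D up to Bb.
6 letter names make it a sixth; at 8 semitones (a half step narrower than major) the quality is minor.

minor sixth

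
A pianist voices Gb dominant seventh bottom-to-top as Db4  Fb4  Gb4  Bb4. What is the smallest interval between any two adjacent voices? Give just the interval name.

M2

Adjacent intervals: Db4→Fb4 = minor third; Fb4→Gb4 = major second; Gb4→Bb4 = major third.
The smallest is Fb4 to Gb4, a major second (2 semitones).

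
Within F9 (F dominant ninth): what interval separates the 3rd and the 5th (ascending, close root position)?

minor third

The chord tones of F dominant ninth are F–A–C–E♭–G.
3rd = A; 5th = C.
From A to C: 3 semitones over a third = minor.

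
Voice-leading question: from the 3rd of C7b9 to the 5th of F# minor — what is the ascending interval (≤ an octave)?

The 3rd of C7b9 is E; the 5th of F# minor is C#.
Counting 6 letters and 9 half steps from E gives a major sixth.

M6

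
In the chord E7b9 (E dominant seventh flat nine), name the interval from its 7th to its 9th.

Spelling the chord: E-G#-B-D-F.
The 7th is D and the 9th is F.
From D to F: 3 semitones over a third = minor.

minor 3rd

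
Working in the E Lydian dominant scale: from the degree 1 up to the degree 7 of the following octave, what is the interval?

minor fourteenth

Spelling the E Lydian dominant scale: E F♯ G♯ A♯ B C♯ D.
Degree 1 = E; degree 7 (up an octave) = D.
E up to D is 22 semitones, a half step narrower than a major fourteenth, so the interval is minor.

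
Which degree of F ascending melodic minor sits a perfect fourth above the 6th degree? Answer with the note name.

The scale is F G Ab Bb C D E.
The 6th degree is D; a perfect fourth above that is G — scale degree 2.

G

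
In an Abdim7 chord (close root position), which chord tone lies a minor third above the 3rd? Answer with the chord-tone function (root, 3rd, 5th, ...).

5th

Abdim7: Ab Cb Ebb Gbb.
The 3rd is Cb. A minor third above Cb is Ebb.
Ebb is the chord's 5th.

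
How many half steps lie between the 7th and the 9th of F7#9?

5

F dominant seventh sharp nine is spelled F A C Eb G#.
Eb to G# is an augmented third: 5 semitones.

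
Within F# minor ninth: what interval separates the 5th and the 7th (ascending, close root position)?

minor 3rd

F#m9 (F# minor ninth) is spelled F#-A-C#-E-G#.
5th = C#; 7th = E.
From C# to E: 3 semitones over a third = minor.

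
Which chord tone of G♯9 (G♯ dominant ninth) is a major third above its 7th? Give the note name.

A#

G♯9: G♯-B♯-D♯-F♯-A♯.
The 7th is F♯. A major third above F♯ is A♯.
A♯ is the chord's 9th.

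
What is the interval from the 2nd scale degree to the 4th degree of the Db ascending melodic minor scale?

Spelling the Db ascending melodic minor scale: Db Eb Fb Gb Ab Bb C.
So we need the interval from Eb up to Gb.
From Eb to Gb: 3 semitones over a third = minor.

minor third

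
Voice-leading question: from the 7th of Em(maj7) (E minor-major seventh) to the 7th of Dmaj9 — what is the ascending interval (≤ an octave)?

Em(maj7) (E minor-major seventh) has D♯ as its 7th, and Dmaj9 has C♯ as its 7th.
D♯ up to C♯ is 10 semitones, a half step narrower than a major seventh, so the interval is minor.

minor 7th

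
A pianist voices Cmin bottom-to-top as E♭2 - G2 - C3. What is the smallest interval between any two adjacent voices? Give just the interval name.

major 3rd

Adjacent intervals: E♭2→G2 = major third; G2→C3 = perfect fourth.
The smallest is E♭2 to G2, a major third (4 semitones).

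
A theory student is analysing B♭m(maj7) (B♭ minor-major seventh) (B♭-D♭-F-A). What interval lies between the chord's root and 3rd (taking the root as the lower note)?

minor third

So we need the interval from B♭ up to D♭.
From B♭ to D♭: 3 semitones over a third = minor.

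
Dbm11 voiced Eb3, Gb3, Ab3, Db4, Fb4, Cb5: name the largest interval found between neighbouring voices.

Adjacent intervals: Eb3→Gb3 = minor third; Gb3→Ab3 = major second; Ab3→Db4 = perfect fourth; Db4→Fb4 = minor third; Fb4→Cb5 = perfect fifth.
The largest is Fb4 to Cb5, a perfect fifth (7 semitones).

perfect fifth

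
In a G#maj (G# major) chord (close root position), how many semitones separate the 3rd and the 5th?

3

The chord tones of G# major are G#, B#, D#.
B# to D# is a minor third: 3 semitones.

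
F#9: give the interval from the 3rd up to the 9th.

minor seventh

Spelling the chord: F#–A#–C#–E–G#.
That puts A# below G#.
From A# to G#: 10 semitones over a seventh = minor.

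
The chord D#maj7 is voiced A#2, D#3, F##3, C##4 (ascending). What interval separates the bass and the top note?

major tenth

The outer voices are A#2 and C##4.
Counting 10 letters and 16 half steps from A# gives a major tenth.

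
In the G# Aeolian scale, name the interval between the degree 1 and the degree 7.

m7

G# natural minor: G# A# B C# D# E F#.
That puts G# below F#.
7 letter names make it a seventh; at 10 semitones (a half step narrower than major) the quality is minor.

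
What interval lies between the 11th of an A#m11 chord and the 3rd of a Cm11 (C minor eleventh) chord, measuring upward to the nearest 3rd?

diminished second

The 11th of A#m11 is D#; the 3rd of Cm11 (C minor eleventh) is Eb.
2 letter names make it a second; at 0 semitones (a whole step narrower than major) the quality is diminished.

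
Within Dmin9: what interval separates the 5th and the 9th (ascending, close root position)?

Dm9: D, F, A, C, E.
So we need the interval from A up to E.
Counting 5 letters and 7 half steps from A gives a perfect fifth.

P5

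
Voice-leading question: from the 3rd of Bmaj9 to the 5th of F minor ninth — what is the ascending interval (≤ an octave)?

d7

The 3rd of Bmaj9 is D♯; the 5th of F minor ninth is C.
D♯ up to C is 9 semitones, a whole step narrower than a major seventh, so the interval is diminished.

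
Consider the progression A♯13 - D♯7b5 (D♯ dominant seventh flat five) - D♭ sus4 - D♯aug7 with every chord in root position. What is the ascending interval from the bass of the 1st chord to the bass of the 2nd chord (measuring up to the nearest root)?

P4

The roots are A♯ and D♯.
A♯ up to D♯ spans 4 letter names and 5 semitones — a perfect fourth.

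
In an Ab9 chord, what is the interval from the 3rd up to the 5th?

Ab9 (Ab dominant ninth): Ab–C–Eb–Gb–Bb.
The 3rd is C and the 5th is Eb.
From C to Eb: 3 semitones over a third = minor.

minor 3rd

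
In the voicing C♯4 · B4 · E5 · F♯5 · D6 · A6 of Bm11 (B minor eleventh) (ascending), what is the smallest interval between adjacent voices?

M2

Adjacent intervals: C♯4→B4 = minor seventh; B4→E5 = perfect fourth; E5→F♯5 = major second; F♯5→D6 = minor sixth; D6→A6 = perfect fifth.
The smallest is E5 to F♯5, a major second (2 semitones).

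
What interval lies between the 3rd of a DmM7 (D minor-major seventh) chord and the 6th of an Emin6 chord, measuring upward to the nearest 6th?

augmented fifth

DmM7 (D minor-major seventh) has F as its 3rd, and Emin6 has C♯ as its 6th.
From F to C♯: 8 semitones over a fifth = augmented.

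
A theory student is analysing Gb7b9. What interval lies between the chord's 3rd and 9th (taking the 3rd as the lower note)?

diminished seventh

Spelling the chord: Gb, Bb, Db, Fb, Abb.
The 3rd is Bb and the 9th is Abb.
7 letter names make it a seventh; at 9 semitones (a whole step narrower than major) the quality is diminished.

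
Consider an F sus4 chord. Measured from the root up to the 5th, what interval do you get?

Fsus4: F Bb C.
So we need the interval from F up to C.
From F to C is 7 semitones, exactly the perfect fifth.

P5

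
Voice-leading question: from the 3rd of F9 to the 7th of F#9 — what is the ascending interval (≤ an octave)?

perfect fifth

The 3rd of F9 is A; the 7th of F#9 is E.
A up to E spans 5 letter names and 7 semitones — a perfect fifth.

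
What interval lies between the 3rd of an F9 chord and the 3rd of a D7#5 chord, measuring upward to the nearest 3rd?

major sixth

The 3rd of F9 is A; the 3rd of D7#5 is F#.
From A to F# is 9 semitones, exactly the major sixth.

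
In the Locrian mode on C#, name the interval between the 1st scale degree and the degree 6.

The scale runs C# D E F# G A B.
That puts C# below A.
From C# to A: 8 semitones over a sixth = minor.

minor sixth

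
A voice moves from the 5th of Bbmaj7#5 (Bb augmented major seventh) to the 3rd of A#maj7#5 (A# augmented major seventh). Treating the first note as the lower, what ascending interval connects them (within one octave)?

augmented 5th

Bbmaj7#5 (Bb augmented major seventh) has F# as its 5th, and A#maj7#5 (A# augmented major seventh) has C## as its 3rd.
From F# to C##: 8 semitones over a fifth = augmented.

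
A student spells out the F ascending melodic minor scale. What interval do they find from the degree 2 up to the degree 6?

Spelling the F ascending melodic minor scale: F G Ab Bb C D E.
So we need the interval from G up to D.
G up to D spans 5 letter names and 7 semitones — a perfect fifth.

perfect fifth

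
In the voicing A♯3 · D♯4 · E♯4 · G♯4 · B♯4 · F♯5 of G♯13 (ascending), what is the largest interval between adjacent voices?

Adjacent intervals: A♯3→D♯4 = perfect fourth; D♯4→E♯4 = major second; E♯4→G♯4 = minor third; G♯4→B♯4 = major third; B♯4→F♯5 = diminished fifth.
The largest is B♯4 to F♯5, a diminished fifth (6 semitones).

diminished fifth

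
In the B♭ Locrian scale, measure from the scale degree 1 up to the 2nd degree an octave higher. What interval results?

minor ninth

B♭ locrian: B♭ C♭ D♭ E♭ F♭ G♭ A♭.
Scale degree 1 = B♭; 2nd degree (up an octave) = C♭.
9 letter names make it a ninth; at 13 semitones (a half step narrower than major) the quality is minor.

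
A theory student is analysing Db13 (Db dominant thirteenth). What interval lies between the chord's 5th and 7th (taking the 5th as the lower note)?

minor third

Db13 (Db dominant thirteenth): Db-F-Ab-Cb-Eb-Bb.
That puts Ab below Cb.
From Ab to Cb: 3 semitones over a third = minor.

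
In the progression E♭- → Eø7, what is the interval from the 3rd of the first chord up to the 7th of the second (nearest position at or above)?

The 3rd of E♭- is G♭; the 7th of Eø7 is D.
5 letter names make it a fifth; at 8 semitones (a half step wider than perfect) the quality is augmented.

A5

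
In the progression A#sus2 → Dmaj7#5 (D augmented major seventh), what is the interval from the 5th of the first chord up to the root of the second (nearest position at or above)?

diminished 7th

The 5th of A#sus2 is E#; the root of Dmaj7#5 (D augmented major seventh) is D.
E# up to D is 9 semitones, a whole step narrower than a major seventh, so the interval is diminished.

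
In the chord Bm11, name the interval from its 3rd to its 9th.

major 7th

Bm11 (B minor eleventh): B, D, F♯, A, C♯, E.
So we need the interval from D up to C♯.
From D to C♯ is 11 semitones, exactly the major seventh.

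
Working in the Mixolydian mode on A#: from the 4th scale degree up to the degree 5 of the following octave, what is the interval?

The scale runs A# B# C## D# E# F## G#.
That puts D# below E#.
D# up to E# spans 9 letter names and 14 semitones — a major ninth.

major 9th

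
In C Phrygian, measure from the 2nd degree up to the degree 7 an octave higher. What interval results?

major thirteenth

Spelling C Phrygian: C Db Eb F G Ab Bb.
The 2nd degree is Db and the 7th scale degree (up an octave) is Bb.
Counting 13 letters and 21 half steps from Db gives a major thirteenth.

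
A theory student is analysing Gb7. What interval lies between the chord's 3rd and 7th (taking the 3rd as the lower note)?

Spelling the chord: Gb Bb Db Fb.
That puts Bb below Fb.
Bb up to Fb is 6 semitones, a half step narrower than a perfect fifth, so the interval is diminished.

diminished 5th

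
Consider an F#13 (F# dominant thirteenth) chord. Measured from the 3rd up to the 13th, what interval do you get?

perfect eleventh

F#13 (F# dominant thirteenth): F#-A#-C#-E-G#-D#.
3rd = A#; 13th = D#.
Counting 11 letters and 17 half steps from A# gives a perfect eleventh.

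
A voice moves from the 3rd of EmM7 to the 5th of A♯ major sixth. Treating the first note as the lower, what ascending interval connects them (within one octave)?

augmented sixth

EmM7 has G as its 3rd, and A♯ major sixth has E♯ as its 5th.
G up to E♯ is 10 semitones, a half step wider than a major sixth, so the interval is augmented.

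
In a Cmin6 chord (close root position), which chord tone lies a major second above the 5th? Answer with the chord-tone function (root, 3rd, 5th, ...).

The chord tones of Cm6 are C-Eb-G-A.
The 5th is G. A major second above G is A.
A is the chord's 6th.

6th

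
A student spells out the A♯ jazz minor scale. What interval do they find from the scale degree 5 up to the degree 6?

A♯ melodic minor: A♯ B♯ C♯ D♯ E♯ F𝄪 G𝄪.
Scale degree 5 = E♯; degree 6 = F𝄪.
E♯ up to F𝄪 spans 2 letter names and 2 semitones — a major second.

M2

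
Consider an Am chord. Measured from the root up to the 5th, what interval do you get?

perfect fifth

The chord tones of A- (A minor) are A, C, E.
Root = A; 5th = E.
A up to E spans 5 letter names and 7 semitones — a perfect fifth.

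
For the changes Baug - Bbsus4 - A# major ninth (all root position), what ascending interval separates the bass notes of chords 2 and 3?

The roots are Bb and A#.
Bb up to A# is 12 semitones, a half step wider than a major seventh, so the interval is augmented.

augmented seventh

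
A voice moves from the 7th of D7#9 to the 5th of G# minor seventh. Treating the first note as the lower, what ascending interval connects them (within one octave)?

D7#9 has C as its 7th, and G# minor seventh has D# as its 5th.
From C to D#: 3 semitones over a second = augmented.

augmented 2nd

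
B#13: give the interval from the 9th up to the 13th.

B#13: B# D## F## A# C## G##.
That puts C## below G##.
From C## to G## is 7 semitones, exactly the perfect fifth.

perfect fifth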